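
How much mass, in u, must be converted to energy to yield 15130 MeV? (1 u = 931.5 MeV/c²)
m = E/c² = 16.24 u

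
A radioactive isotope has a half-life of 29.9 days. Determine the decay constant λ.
λ = ln(2)/t½ = 0.02318 day⁻¹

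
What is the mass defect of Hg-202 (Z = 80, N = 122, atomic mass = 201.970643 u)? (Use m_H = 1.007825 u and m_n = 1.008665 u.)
Δm = Z·m_H + N·m_n − M = 1.712 u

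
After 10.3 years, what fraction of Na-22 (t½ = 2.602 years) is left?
N/N₀ = (1/2)^(t/t½) = 0.06432 = 6.43%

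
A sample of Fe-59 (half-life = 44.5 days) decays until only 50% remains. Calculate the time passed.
t = t½ × log₂(N₀/N) = 44.5 days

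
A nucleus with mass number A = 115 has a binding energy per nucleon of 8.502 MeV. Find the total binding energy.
B.E. = 8.502 × 115 = 977.7 MeV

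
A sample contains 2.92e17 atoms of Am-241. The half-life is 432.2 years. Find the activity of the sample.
A = λN = 4.683e14 decays/year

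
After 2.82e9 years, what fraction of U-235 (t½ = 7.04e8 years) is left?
N/N₀ = (1/2)^(t/t½) = 0.06225 = 6.23%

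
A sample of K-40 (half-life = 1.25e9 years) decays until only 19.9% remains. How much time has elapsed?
t = t½ × log₂(N₀/N) = 2.911e9 years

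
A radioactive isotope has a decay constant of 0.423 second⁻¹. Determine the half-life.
t½ = ln(2)/λ = 1.639 seconds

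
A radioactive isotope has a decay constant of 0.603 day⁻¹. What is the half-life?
t½ = ln(2)/λ = 1.149 days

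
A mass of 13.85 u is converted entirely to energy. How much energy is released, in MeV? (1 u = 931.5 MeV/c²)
E = mc² = 12900 MeV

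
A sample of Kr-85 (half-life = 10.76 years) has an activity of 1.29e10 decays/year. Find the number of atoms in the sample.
N = A/λ = 2.003e11 atoms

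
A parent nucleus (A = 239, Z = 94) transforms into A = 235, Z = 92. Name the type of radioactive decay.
ΔA = -4, ΔZ = -2 ⇒ alpha decay (α)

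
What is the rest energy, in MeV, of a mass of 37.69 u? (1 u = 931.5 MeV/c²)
E = mc² = 35110 MeV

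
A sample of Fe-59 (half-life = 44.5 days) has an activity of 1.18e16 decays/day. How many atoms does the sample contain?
N = A/λ = 7.576e17 atoms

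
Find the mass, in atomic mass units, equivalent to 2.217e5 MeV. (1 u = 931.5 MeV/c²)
m = E/c² = 238 u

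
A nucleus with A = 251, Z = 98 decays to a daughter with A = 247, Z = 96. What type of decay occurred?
ΔA = -4, ΔZ = -2 ⇒ alpha decay (α)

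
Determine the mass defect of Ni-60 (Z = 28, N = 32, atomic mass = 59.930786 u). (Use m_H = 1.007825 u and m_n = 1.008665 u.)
Δm = Z·m_H + N·m_n − M = 0.5656 u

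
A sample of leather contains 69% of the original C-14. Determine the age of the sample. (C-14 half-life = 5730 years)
Age = t½ × log₂(1/ratio) = 3067 years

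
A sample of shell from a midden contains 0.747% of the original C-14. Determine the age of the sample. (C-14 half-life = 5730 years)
Age = t½ × log₂(1/ratio) = 40480 years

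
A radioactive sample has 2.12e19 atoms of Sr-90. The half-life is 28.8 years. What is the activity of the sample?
A = λN = 5.102e17 decays/year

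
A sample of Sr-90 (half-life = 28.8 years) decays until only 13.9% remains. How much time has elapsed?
t = t½ × log₂(N₀/N) = 81.99 years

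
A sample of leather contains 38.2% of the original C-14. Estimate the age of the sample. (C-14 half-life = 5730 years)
Age = t½ × log₂(1/ratio) = 7955 years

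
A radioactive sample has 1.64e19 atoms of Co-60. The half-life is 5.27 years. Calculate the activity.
A = λN = 2.157e18 decays/year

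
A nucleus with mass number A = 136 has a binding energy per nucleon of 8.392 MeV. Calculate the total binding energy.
B.E. = 8.392 × 136 = 1141 MeV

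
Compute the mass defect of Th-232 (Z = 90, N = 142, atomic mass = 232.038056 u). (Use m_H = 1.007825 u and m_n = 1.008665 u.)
Δm = Z·m_H + N·m_n − M = 1.897 u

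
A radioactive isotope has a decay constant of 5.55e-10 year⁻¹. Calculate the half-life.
t½ = ln(2)/λ = 1.249e9 years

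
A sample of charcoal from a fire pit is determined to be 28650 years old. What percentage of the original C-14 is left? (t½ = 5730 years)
N/N₀ = (1/2)^(t/t½) = 0.03125 = 3.12%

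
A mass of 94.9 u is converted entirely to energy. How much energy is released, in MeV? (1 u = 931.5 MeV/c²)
E = mc² = 88400 MeV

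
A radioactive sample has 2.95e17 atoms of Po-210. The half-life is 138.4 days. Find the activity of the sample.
A = λN = 1.477e15 decays/day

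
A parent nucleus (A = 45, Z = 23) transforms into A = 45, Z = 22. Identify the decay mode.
ΔA = 0, ΔZ = -1 ⇒ beta-plus decay (β⁺) or electron capture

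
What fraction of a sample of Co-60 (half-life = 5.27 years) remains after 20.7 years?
N/N₀ = (1/2)^(t/t½) = 0.0657 = 6.57%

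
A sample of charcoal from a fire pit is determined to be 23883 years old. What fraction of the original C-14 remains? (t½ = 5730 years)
N/N₀ = (1/2)^(t/t½) = 0.05563 = 5.56%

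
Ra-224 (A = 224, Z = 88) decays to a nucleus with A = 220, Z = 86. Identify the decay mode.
ΔA = -4, ΔZ = -2 ⇒ alpha decay (α)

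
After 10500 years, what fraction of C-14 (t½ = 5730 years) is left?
N/N₀ = (1/2)^(t/t½) = 0.2808 = 28.1%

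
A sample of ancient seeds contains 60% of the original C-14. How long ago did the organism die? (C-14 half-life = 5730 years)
Age = t½ × log₂(1/ratio) = 4223 years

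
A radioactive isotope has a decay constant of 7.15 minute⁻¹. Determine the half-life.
t½ = ln(2)/λ = 0.09694 minutes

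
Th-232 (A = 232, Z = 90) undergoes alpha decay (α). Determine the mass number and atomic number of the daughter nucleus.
Daughter: A = 228, Z = 88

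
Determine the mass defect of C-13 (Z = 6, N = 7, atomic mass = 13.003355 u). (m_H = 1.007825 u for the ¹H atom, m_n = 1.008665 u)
Δm = Z·m_H + N·m_n − M = 0.1043 u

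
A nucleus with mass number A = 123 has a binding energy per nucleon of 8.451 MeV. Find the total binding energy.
B.E. = 8.451 × 123 = 1039 MeV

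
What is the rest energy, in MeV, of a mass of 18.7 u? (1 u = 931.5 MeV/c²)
E = mc² = 17420 MeV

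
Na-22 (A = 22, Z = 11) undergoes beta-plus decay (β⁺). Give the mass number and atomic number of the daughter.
Daughter: A = 22, Z = 10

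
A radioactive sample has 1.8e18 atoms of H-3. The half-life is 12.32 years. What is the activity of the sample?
A = λN = 1.013e17 decays/year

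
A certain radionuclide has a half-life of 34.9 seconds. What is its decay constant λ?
λ = ln(2)/t½ = 0.01986 second⁻¹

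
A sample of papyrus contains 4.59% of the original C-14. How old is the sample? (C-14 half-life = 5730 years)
Age = t½ × log₂(1/ratio) = 25470 years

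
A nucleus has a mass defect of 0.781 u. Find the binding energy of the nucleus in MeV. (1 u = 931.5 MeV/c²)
B.E. = Δm × 931.5 = 727.5 MeV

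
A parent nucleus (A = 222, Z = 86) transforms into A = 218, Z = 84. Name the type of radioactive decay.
ΔA = -4, ΔZ = -2 ⇒ alpha decay (α)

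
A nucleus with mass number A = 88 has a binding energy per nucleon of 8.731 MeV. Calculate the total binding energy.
B.E. = 8.731 × 88 = 768.3 MeV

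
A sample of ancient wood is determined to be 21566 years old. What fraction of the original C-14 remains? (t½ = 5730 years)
N/N₀ = (1/2)^(t/t½) = 0.07362 = 7.36%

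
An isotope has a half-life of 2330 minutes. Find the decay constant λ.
λ = ln(2)/t½ = 2.975e-4 minute⁻¹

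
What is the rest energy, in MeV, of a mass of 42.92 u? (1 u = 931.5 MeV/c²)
E = mc² = 39980 MeV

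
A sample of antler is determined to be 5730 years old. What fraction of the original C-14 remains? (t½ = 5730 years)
N/N₀ = (1/2)^(t/t½) = 0.5 = 50%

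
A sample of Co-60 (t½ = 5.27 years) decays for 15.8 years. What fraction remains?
N/N₀ = (1/2)^(t/t½) = 0.1252 = 12.5%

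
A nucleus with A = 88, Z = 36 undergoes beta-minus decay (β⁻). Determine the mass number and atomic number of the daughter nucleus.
Daughter: A = 88, Z = 37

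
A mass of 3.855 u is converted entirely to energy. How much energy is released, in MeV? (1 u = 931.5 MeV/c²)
E = mc² = 3591 MeV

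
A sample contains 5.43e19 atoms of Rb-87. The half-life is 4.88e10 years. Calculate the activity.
A = λN = 7.713e8 decays/year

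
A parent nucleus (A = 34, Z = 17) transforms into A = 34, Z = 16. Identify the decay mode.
ΔA = 0, ΔZ = -1 ⇒ beta-plus decay (β⁺) or electron capture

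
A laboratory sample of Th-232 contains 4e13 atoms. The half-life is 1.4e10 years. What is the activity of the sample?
A = λN = 1980 decays/year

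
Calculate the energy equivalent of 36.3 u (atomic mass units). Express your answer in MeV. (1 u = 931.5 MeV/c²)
E = mc² = 33810 MeV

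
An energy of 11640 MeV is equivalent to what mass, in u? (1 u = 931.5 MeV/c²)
m = E/c² = 12.5 u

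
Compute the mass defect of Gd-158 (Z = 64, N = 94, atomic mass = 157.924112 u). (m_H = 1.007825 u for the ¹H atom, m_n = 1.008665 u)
Δm = Z·m_H + N·m_n − M = 1.391 u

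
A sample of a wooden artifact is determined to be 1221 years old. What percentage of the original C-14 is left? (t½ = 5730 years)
N/N₀ = (1/2)^(t/t½) = 0.8627 = 86.3%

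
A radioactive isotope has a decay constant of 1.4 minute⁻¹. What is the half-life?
t½ = ln(2)/λ = 0.4951 minutes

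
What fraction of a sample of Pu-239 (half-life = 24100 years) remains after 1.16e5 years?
N/N₀ = (1/2)^(t/t½) = 0.03557 = 3.56%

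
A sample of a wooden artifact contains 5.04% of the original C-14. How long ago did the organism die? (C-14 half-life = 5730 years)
Age = t½ × log₂(1/ratio) = 24700 years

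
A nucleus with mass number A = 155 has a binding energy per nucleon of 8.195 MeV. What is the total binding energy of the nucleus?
B.E. = 8.195 × 155 = 1270 MeV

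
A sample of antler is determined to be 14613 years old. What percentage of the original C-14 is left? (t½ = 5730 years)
N/N₀ = (1/2)^(t/t½) = 0.1707 = 17.1%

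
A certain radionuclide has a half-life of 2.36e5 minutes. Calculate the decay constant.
λ = ln(2)/t½ = 2.937e-6 minute⁻¹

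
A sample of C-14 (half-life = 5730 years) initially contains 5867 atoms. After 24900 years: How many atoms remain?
N = N₀(1/2)^(t/t½) = 288.6 atoms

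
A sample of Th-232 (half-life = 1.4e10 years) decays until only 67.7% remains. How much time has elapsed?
t = t½ × log₂(N₀/N) = 7.879e9 years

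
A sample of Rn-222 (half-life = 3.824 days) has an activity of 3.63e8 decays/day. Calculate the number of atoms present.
N = A/λ = 2.003e9 atoms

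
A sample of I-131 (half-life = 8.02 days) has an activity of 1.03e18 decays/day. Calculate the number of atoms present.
N = A/λ = 1.192e19 atoms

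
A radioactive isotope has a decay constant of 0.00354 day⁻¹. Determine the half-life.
t½ = ln(2)/λ = 195.8 days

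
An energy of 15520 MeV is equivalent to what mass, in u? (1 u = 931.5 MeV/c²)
m = E/c² = 16.66 u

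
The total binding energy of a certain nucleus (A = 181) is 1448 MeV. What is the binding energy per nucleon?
B.E./A = 1448/181 = 8 MeV/nucleon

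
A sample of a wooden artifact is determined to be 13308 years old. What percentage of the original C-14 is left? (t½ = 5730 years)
N/N₀ = (1/2)^(t/t½) = 0.1999 = 20%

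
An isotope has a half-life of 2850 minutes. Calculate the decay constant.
λ = ln(2)/t½ = 2.432e-4 minute⁻¹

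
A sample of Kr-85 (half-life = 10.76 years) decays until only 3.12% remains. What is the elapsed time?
t = t½ × log₂(N₀/N) = 53.82 years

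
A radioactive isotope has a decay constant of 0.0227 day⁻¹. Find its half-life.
t½ = ln(2)/λ = 30.54 days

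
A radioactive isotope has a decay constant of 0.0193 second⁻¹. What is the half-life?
t½ = ln(2)/λ = 35.91 seconds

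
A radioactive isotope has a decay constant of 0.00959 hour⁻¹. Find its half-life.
t½ = ln(2)/λ = 72.28 hours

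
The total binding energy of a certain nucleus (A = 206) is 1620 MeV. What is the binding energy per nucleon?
B.E./A = 1620/206 = 7.864 MeV/nucleon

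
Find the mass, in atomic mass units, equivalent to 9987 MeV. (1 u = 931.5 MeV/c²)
m = E/c² = 10.72 u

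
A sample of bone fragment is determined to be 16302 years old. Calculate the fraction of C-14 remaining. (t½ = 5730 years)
N/N₀ = (1/2)^(t/t½) = 0.1392 = 13.9%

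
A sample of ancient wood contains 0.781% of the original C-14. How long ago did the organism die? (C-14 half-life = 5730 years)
Age = t½ × log₂(1/ratio) = 40110 years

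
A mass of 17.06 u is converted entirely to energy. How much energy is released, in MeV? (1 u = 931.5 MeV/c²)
E = mc² = 15890 MeV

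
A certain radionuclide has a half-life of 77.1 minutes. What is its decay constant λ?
λ = ln(2)/t½ = 0.00899 minute⁻¹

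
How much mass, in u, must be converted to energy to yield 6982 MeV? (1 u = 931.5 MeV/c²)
m = E/c² = 7.495 u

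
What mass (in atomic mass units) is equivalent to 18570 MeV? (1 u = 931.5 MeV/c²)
m = E/c² = 19.94 u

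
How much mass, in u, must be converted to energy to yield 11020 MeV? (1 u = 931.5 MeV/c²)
m = E/c² = 11.83 u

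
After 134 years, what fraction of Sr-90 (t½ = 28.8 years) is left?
N/N₀ = (1/2)^(t/t½) = 0.03975 = 3.98%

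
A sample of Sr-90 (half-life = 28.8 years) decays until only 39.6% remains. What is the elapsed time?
t = t½ × log₂(N₀/N) = 38.49 years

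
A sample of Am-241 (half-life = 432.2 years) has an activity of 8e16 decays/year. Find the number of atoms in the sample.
N = A/λ = 4.988e19 atoms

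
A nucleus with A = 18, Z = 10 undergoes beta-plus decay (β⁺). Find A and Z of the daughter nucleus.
Daughter: A = 18, Z = 9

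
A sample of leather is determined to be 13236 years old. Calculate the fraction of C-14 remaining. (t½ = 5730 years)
N/N₀ = (1/2)^(t/t½) = 0.2017 = 20.2%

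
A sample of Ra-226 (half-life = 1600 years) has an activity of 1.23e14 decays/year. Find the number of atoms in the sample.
N = A/λ = 2.839e17 atoms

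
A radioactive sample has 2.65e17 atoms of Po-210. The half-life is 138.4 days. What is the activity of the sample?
A = λN = 1.327e15 decays/day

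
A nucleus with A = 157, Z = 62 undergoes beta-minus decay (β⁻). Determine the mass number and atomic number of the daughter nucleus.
Daughter: A = 157, Z = 63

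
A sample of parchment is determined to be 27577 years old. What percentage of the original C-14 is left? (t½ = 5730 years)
N/N₀ = (1/2)^(t/t½) = 0.03558 = 3.56%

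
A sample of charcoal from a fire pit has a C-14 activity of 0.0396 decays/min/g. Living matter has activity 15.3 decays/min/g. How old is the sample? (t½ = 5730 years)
Age = t½ × log₂(A₀/A) = 49240 years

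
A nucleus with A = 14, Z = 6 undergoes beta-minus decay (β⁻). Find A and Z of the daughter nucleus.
Daughter: A = 14, Z = 7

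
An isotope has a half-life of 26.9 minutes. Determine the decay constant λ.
λ = ln(2)/t½ = 0.02577 minute⁻¹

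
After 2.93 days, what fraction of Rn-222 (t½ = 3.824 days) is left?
N/N₀ = (1/2)^(t/t½) = 0.588 = 58.8%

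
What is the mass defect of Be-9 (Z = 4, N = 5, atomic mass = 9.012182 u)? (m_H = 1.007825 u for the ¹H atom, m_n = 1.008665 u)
Δm = Z·m_H + N·m_n − M = 0.06244 u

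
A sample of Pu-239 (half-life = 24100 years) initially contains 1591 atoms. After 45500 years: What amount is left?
N = N₀(1/2)^(t/t½) = 429.9 atoms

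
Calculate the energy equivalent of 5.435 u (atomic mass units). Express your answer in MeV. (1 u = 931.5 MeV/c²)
E = mc² = 5063 MeV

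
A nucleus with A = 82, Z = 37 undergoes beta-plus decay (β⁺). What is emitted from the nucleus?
β⁺: positron (e⁺) + neutrino (νₑ)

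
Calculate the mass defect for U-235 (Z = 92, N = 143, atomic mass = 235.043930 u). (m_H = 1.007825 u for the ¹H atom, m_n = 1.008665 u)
Δm = Z·m_H + N·m_n − M = 1.915 u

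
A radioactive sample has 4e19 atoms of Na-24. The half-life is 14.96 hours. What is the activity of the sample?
A = λN = 1.853e18 decays/hour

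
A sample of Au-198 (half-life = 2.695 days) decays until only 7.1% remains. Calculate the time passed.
t = t½ × log₂(N₀/N) = 10.28 days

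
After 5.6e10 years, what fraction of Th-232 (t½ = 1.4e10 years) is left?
N/N₀ = (1/2)^(t/t½) = 0.0625 = 6.25%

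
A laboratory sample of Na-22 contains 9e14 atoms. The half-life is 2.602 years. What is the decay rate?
A = λN = 2.398e14 decays/year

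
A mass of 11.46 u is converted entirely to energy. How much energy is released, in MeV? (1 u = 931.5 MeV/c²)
E = mc² = 10670 MeV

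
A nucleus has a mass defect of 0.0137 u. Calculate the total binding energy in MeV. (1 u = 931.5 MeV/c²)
B.E. = Δm × 931.5 = 12.76 MeV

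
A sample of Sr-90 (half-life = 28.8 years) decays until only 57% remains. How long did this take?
t = t½ × log₂(N₀/N) = 23.36 years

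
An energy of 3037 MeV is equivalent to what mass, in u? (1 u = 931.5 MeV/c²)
m = E/c² = 3.26 u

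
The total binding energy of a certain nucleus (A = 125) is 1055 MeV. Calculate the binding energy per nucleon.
B.E./A = 1055/125 = 8.44 MeV/nucleon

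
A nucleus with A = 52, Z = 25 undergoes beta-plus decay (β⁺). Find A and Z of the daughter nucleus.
Daughter: A = 52, Z = 24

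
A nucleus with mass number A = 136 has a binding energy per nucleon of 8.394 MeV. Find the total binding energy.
B.E. = 8.394 × 136 = 1142 MeV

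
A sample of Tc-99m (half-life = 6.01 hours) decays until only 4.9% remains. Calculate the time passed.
t = t½ × log₂(N₀/N) = 26.15 hours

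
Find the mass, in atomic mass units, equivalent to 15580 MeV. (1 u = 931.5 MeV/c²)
m = E/c² = 16.73 u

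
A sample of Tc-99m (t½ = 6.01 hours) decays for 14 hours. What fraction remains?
N/N₀ = (1/2)^(t/t½) = 0.199 = 19.9%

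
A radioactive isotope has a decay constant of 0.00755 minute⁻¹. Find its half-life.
t½ = ln(2)/λ = 91.81 minutes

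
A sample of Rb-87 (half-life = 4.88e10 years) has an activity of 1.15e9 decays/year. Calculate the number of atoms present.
N = A/λ = 8.096e19 atoms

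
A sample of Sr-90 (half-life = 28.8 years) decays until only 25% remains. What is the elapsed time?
t = t½ × log₂(N₀/N) = 57.6 years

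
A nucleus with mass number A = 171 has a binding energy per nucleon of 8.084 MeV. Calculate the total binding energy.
B.E. = 8.084 × 171 = 1382 MeV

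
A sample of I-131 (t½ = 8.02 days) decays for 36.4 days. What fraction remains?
N/N₀ = (1/2)^(t/t½) = 0.04303 = 4.3%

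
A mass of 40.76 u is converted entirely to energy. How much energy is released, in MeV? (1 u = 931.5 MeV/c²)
E = mc² = 37970 MeV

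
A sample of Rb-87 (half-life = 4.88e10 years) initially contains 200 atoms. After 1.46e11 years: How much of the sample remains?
N = N₀(1/2)^(t/t½) = 25.14 atoms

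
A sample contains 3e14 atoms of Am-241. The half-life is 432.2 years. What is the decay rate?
A = λN = 4.811e11 decays/year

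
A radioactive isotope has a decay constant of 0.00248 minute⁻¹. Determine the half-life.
t½ = ln(2)/λ = 279.5 minutes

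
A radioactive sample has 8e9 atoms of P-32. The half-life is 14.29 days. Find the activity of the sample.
A = λN = 3.88e8 decays/day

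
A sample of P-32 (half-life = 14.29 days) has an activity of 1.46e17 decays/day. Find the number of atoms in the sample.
N = A/λ = 3.01e18 atoms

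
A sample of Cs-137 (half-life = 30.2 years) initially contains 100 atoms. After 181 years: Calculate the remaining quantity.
N = N₀(1/2)^(t/t½) = 1.57 atoms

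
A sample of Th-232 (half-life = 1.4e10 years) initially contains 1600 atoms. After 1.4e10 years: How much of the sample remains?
N = N₀(1/2)^(t/t½) = 800 atoms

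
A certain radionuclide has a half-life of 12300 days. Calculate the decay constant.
λ = ln(2)/t½ = 5.635e-5 day⁻¹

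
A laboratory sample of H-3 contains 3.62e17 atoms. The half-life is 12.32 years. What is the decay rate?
A = λN = 2.037e16 decays/year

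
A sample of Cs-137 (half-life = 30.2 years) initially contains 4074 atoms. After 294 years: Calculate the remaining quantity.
N = N₀(1/2)^(t/t½) = 4.78 atoms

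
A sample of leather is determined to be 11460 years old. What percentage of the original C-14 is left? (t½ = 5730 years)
N/N₀ = (1/2)^(t/t½) = 0.25 = 25%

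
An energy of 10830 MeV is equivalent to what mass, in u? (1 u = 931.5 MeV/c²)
m = E/c² = 11.63 u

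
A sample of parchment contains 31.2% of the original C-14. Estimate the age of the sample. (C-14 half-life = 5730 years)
Age = t½ × log₂(1/ratio) = 9629 years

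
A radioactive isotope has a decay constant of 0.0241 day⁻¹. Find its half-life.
t½ = ln(2)/λ = 28.76 days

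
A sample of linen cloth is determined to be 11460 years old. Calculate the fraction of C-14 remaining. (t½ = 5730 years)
N/N₀ = (1/2)^(t/t½) = 0.25 = 25%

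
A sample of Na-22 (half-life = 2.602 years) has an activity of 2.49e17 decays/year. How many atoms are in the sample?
N = A/λ = 9.347e17 atoms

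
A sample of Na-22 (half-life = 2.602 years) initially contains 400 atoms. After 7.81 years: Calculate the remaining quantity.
N = N₀(1/2)^(t/t½) = 49.95 atoms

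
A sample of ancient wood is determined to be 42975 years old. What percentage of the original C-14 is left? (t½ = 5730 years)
N/N₀ = (1/2)^(t/t½) = 0.005524 = 0.552%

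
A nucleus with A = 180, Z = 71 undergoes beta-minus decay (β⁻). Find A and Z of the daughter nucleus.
Daughter: A = 180, Z = 72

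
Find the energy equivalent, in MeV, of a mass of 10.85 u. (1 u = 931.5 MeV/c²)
E = mc² = 10110 MeV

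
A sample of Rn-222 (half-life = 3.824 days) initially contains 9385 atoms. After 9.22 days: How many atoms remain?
N = N₀(1/2)^(t/t½) = 1765 atoms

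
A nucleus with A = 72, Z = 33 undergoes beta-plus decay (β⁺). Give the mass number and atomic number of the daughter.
Daughter: A = 72, Z = 32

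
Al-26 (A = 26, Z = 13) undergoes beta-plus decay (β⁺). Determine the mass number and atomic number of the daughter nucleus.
Daughter: A = 26, Z = 12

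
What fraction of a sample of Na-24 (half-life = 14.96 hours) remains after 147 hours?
N/N₀ = (1/2)^(t/t½) = 0.001102 = 0.11%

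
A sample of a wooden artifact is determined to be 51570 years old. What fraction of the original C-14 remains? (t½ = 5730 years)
N/N₀ = (1/2)^(t/t½) = 0.001953 = 0.195%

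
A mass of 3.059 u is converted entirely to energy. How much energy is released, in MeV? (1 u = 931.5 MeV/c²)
E = mc² = 2849 MeV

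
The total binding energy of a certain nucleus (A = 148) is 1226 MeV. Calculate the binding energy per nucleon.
B.E./A = 1226/148 = 8.284 MeV/nucleon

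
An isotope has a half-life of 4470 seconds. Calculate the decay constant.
λ = ln(2)/t½ = 1.551e-4 second⁻¹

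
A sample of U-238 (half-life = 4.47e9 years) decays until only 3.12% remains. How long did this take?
t = t½ × log₂(N₀/N) = 2.236e10 years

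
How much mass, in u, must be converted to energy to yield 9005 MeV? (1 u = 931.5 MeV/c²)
m = E/c² = 9.667 u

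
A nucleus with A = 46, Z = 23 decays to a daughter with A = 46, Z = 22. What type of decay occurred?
ΔA = 0, ΔZ = -1 ⇒ beta-plus decay (β⁺) or electron capture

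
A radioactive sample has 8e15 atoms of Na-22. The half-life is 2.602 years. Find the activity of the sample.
A = λN = 2.131e15 decays/year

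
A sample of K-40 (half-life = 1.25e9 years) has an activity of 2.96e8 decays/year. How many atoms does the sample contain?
N = A/λ = 5.338e17 atoms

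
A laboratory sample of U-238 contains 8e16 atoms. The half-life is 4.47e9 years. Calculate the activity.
A = λN = 1.241e7 decays/year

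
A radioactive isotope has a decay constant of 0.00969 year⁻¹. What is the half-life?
t½ = ln(2)/λ = 71.53 years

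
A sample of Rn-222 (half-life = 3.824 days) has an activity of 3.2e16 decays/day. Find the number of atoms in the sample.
N = A/λ = 1.765e17 atoms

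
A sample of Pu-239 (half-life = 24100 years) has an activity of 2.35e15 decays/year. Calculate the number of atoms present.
N = A/λ = 8.171e19 atoms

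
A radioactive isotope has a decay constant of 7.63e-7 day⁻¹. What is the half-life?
t½ = ln(2)/λ = 9.084e5 days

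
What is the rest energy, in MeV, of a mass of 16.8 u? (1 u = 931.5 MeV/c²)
E = mc² = 15650 MeV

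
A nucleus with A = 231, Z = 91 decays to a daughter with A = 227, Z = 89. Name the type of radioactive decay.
ΔA = -4, ΔZ = -2 ⇒ alpha decay (α)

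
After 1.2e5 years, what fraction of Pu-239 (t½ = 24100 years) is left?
N/N₀ = (1/2)^(t/t½) = 0.0317 = 3.17%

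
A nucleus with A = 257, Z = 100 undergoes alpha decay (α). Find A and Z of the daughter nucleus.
Daughter: A = 253, Z = 98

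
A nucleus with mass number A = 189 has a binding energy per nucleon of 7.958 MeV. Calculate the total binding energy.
B.E. = 7.958 × 189 = 1504 MeV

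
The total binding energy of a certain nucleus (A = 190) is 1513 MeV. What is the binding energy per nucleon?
B.E./A = 1513/190 = 7.963 MeV/nucleon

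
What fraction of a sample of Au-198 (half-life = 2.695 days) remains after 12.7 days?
N/N₀ = (1/2)^(t/t½) = 0.03814 = 3.81%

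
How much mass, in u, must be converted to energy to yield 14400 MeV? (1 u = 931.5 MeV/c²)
m = E/c² = 15.46 u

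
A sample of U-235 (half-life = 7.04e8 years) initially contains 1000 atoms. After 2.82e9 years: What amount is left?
N = N₀(1/2)^(t/t½) = 62.25 atoms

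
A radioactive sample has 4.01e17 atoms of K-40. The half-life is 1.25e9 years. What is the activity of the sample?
A = λN = 2.224e8 decays/year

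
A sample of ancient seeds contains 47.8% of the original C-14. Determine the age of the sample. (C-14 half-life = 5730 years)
Age = t½ × log₂(1/ratio) = 6102 years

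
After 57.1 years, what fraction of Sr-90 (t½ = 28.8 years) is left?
N/N₀ = (1/2)^(t/t½) = 0.253 = 25.3%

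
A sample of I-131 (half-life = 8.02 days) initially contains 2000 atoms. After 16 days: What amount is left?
N = N₀(1/2)^(t/t½) = 501.7 atoms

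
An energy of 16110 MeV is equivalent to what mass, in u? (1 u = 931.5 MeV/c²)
m = E/c² = 17.29 u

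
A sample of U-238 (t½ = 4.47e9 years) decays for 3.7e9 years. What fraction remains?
N/N₀ = (1/2)^(t/t½) = 0.5634 = 56.3%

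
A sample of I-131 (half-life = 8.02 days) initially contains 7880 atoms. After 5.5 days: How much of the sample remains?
N = N₀(1/2)^(t/t½) = 4899 atoms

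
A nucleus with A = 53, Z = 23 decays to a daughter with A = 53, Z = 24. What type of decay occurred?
ΔA = 0, ΔZ = +1 ⇒ beta-minus decay (β⁻)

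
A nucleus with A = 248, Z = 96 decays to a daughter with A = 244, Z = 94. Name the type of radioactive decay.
ΔA = -4, ΔZ = -2 ⇒ alpha decay (α)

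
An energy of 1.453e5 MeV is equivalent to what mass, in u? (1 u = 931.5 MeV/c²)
m = E/c² = 156 u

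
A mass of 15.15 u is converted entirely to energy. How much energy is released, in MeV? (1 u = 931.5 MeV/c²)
E = mc² = 14110 MeV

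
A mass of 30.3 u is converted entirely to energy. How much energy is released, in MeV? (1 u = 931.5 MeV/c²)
E = mc² = 28220 MeV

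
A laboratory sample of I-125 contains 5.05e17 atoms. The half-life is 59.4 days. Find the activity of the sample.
A = λN = 5.893e15 decays/day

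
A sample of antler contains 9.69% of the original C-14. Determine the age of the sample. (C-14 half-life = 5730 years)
Age = t½ × log₂(1/ratio) = 19290 years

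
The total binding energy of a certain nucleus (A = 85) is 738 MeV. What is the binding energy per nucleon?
B.E./A = 738/85 = 8.682 MeV/nucleon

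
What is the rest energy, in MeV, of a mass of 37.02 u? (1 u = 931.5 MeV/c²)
E = mc² = 34480 MeV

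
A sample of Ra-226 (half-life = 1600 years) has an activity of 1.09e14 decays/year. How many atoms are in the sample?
N = A/λ = 2.516e17 atoms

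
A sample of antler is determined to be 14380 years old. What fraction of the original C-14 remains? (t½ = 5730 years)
N/N₀ = (1/2)^(t/t½) = 0.1756 = 17.6%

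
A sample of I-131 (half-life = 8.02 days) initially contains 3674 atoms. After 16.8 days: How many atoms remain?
N = N₀(1/2)^(t/t½) = 860.1 atoms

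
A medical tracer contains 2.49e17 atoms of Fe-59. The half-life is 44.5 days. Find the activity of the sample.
A = λN = 3.879e15 decays/day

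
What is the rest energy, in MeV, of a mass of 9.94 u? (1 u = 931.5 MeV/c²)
E = mc² = 9259 MeV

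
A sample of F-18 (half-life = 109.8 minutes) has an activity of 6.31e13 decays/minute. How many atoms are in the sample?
N = A/λ = 9.996e15 atoms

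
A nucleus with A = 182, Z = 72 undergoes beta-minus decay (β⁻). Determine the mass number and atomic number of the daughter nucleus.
Daughter: A = 182, Z = 73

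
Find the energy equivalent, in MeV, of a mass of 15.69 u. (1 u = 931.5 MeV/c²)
E = mc² = 14620 MeV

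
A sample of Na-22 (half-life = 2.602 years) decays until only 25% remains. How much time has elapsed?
t = t½ × log₂(N₀/N) = 5.204 years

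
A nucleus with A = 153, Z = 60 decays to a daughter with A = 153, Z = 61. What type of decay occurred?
ΔA = 0, ΔZ = +1 ⇒ beta-minus decay (β⁻)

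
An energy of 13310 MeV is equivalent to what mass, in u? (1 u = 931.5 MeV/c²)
m = E/c² = 14.29 u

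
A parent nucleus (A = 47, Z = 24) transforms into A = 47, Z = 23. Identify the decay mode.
ΔA = 0, ΔZ = -1 ⇒ beta-plus decay (β⁺) or electron capture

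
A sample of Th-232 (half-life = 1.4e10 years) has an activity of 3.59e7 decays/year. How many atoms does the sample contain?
N = A/λ = 7.251e17 atoms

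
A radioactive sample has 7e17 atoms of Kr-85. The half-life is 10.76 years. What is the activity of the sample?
A = λN = 4.509e16 decays/year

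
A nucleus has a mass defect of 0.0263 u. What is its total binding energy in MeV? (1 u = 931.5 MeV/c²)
B.E. = Δm × 931.5 = 24.5 MeV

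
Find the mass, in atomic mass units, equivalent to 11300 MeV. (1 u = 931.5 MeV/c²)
m = E/c² = 12.13 u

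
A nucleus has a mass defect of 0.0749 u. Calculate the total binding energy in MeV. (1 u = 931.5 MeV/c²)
B.E. = Δm × 931.5 = 69.77 MeV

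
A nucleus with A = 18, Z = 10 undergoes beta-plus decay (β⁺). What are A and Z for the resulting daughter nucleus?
Daughter: A = 18, Z = 9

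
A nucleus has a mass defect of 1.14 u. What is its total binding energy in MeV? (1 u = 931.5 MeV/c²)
B.E. = Δm × 931.5 = 1062 MeV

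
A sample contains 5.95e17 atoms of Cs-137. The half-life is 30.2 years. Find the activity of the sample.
A = λN = 1.366e16 decays/year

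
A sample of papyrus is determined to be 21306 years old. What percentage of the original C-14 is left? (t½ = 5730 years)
N/N₀ = (1/2)^(t/t½) = 0.07598 = 7.6%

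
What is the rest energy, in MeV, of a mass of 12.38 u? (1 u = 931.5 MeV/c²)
E = mc² = 11530 MeV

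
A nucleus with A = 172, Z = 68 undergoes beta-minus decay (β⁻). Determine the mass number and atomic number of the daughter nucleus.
Daughter: A = 172, Z = 69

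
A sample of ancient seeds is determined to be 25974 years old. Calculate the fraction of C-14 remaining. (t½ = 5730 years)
N/N₀ = (1/2)^(t/t½) = 0.0432 = 4.32%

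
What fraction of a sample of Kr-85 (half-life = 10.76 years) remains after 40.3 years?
N/N₀ = (1/2)^(t/t½) = 0.07457 = 7.46%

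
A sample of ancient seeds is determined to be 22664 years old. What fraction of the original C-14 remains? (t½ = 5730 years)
N/N₀ = (1/2)^(t/t½) = 0.06447 = 6.45%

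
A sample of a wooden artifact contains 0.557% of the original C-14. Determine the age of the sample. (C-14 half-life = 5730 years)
Age = t½ × log₂(1/ratio) = 42910 years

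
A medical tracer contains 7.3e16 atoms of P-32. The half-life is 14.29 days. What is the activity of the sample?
A = λN = 3.541e15 decays/day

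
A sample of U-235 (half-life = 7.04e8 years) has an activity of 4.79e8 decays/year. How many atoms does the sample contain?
N = A/λ = 4.865e17 atoms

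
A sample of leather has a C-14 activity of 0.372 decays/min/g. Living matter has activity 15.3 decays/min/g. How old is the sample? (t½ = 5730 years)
Age = t½ × log₂(A₀/A) = 30720 years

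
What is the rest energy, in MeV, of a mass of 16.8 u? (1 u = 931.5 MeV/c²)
E = mc² = 15650 MeV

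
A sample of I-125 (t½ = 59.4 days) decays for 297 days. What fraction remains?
N/N₀ = (1/2)^(t/t½) = 0.03125 = 3.12%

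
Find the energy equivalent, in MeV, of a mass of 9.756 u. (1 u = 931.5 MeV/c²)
E = mc² = 9088 MeV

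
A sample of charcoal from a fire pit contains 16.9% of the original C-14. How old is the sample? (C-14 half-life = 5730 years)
Age = t½ × log₂(1/ratio) = 14700 years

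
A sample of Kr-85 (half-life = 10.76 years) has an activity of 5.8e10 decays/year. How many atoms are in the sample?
N = A/λ = 9.004e11 atoms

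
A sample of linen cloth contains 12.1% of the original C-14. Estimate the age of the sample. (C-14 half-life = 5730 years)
Age = t½ × log₂(1/ratio) = 17460 years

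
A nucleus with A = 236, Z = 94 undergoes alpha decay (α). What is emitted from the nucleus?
α particle = ⁴₂He (2 protons + 2 neutrons)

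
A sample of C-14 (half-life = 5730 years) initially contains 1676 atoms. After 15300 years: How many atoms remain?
N = N₀(1/2)^(t/t½) = 263.3 atoms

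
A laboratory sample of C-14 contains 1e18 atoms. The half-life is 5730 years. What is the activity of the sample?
A = λN = 1.21e14 decays/year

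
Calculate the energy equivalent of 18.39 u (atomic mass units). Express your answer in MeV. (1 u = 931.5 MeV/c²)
E = mc² = 17130 MeV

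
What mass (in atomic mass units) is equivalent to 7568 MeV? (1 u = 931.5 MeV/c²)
m = E/c² = 8.125 u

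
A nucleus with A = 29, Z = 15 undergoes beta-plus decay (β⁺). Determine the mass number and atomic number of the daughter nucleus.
Daughter: A = 29, Z = 14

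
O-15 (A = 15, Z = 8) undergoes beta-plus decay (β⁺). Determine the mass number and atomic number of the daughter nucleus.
Daughter: A = 15, Z = 7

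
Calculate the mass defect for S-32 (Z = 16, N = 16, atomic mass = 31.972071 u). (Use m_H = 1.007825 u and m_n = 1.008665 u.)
Δm = Z·m_H + N·m_n − M = 0.2918 u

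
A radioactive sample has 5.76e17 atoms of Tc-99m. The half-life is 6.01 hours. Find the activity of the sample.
A = λN = 6.643e16 decays/hour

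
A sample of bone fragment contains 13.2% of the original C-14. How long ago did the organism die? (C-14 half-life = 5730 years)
Age = t½ × log₂(1/ratio) = 16740 years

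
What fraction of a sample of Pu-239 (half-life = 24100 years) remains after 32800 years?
N/N₀ = (1/2)^(t/t½) = 0.3893 = 38.9%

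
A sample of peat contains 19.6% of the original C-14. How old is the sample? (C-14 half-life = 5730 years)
Age = t½ × log₂(1/ratio) = 13470 years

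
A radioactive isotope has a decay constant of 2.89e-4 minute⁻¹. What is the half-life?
t½ = ln(2)/λ = 2398 minutes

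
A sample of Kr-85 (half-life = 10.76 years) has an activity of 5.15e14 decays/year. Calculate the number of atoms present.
N = A/λ = 7.995e15 atoms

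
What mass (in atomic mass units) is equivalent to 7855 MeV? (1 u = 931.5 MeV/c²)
m = E/c² = 8.433 u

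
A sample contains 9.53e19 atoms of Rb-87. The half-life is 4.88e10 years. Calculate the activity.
A = λN = 1.354e9 decays/year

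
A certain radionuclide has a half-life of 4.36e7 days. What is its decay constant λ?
λ = ln(2)/t½ = 1.59e-8 day⁻¹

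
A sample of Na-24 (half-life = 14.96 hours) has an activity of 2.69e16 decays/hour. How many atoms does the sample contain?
N = A/λ = 5.806e17 atoms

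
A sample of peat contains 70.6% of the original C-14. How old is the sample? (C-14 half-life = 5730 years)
Age = t½ × log₂(1/ratio) = 2878 years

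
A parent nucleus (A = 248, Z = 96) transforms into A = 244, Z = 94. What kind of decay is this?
ΔA = -4, ΔZ = -2 ⇒ alpha decay (α)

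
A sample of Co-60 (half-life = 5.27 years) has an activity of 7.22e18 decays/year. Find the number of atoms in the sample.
N = A/λ = 5.489e19 atoms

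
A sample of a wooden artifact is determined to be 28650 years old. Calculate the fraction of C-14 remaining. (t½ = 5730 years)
N/N₀ = (1/2)^(t/t½) = 0.03125 = 3.12%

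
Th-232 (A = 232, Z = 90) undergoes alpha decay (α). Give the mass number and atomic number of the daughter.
Daughter: A = 228, Z = 88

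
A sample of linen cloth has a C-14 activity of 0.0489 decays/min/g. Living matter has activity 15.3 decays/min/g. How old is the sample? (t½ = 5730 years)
Age = t½ × log₂(A₀/A) = 47500 years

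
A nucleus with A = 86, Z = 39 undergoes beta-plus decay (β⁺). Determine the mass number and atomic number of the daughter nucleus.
Daughter: A = 86, Z = 38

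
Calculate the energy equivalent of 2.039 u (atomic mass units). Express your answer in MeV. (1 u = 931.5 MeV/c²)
E = mc² = 1899 MeV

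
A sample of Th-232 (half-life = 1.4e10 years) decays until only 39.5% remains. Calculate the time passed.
t = t½ × log₂(N₀/N) = 1.876e10 years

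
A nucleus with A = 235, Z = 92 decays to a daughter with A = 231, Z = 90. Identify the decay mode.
ΔA = -4, ΔZ = -2 ⇒ alpha decay (α)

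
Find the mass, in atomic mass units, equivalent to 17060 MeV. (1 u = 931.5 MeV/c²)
m = E/c² = 18.31 u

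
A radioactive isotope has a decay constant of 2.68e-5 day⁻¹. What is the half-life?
t½ = ln(2)/λ = 25860 days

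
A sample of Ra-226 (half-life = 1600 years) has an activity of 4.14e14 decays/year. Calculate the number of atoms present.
N = A/λ = 9.556e17 atoms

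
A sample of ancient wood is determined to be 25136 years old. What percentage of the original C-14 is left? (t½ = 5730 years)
N/N₀ = (1/2)^(t/t½) = 0.0478 = 4.78%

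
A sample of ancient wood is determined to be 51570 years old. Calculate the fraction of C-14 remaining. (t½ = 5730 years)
N/N₀ = (1/2)^(t/t½) = 0.001953 = 0.195%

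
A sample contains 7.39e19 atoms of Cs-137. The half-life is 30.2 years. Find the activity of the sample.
A = λN = 1.696e18 decays/year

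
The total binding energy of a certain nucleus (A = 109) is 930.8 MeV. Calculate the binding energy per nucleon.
B.E./A = 930.8/109 = 8.539 MeV/nucleon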